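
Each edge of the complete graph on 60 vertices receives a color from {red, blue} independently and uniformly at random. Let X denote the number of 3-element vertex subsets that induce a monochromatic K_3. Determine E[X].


Let X = Σ_S X_S over the C(60, 3) = 34220 subsets S of size 3, where X_S = 1 if the K_3 on S is monochromatic.
For a fixed S, the K_3 on S has C(3, 2) = 3 edges. P[all 3 edges red] = (1/2)^3, and likewise for blue, so P[monochromatic] = 2·(1/2)^3 = 2^{1 − 3} = 1/4.
By linearity: E[X] = C(60, 3) · 2^{1 − 3} = 34220 · 1/4 = 8555.
Numerically: E[X] ≈ 8555.000000.

E[X] = C(60,3)·2^(1−C(3,2)) = 8555 ≈ 8555.000000.


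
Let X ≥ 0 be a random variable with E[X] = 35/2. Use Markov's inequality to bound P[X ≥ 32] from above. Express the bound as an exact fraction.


μ = E[X] = 35/2, a = 32.
Markov: P[X ≥ 32] ≤ μ/a = (35/2)/32 = 35/64.
Numerically: ≈ 0.5469.
(Since a = 32 > μ = 17.5000, the bound 35/64 is < 1 and informative.)

P[X ≥ 32] ≤ 35/64 ≈ 0.5469.


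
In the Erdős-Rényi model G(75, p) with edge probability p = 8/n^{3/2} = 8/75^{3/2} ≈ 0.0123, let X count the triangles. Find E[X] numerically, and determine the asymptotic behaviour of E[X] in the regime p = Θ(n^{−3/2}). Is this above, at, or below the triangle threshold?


Number of potential triangles: C(75, 3) = 67525.
Each occurs with probability p³ ≈ (0.0123)³ ≈ 1.86851e-06.
By linearity: E[X] = C(75, 3)·p³ ≈ 67525 · 1.86851e-06 ≈ 0.126.
Since α = 3/2 > 1, p = c/n^{3/2} = o(1/n) is below the triangle threshold p ~ 1/n. Asymptotically E[X] ~ (c³/6)·n^{3(1−α)} = (8³/6)·n^{-1.5} → 0, so by Markov's inequality G has no triangles w.h.p.

E[X] ≈ 0.126; in regime p = Θ(1/n^{3/2}) E[X] tends to 0 (below the triangle threshold p ~ 1/n).


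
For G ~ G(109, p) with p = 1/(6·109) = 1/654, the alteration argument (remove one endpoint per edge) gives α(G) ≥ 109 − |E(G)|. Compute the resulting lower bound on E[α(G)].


E[|E(G)|] = C(109, 2)·p = 5886 · (1/654) = 9.
E[α(G)] ≥ n − E[|E(G)|] = 109 − 9 = 100.
Numerically: ≈ 100.000000.
(This is only a lower bound; the true E[α(G)] may be larger.)

E[α(G)] ≥ 100 ≈ 100.000000.


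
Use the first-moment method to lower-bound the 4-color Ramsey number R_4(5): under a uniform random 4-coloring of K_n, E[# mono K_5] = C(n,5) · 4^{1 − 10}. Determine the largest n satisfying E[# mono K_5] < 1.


We need C(n, 5) · 4^{1 − 10} < 1, i.e. C(n, 5) < 4^{10 − 1} = 262144.
Check values of n near the boundary:
  n = 30: C(30, 5) = 142506; 142506 < 262144? YES
  n = 31: C(31, 5) = 169911; 169911 < 262144? YES
  n = 32: C(32, 5) = 201376; 201376 < 262144? YES
  n = 33: C(33, 5) = 237336; 237336 < 262144? YES
  n = 34: C(34, 5) = 278256; 278256 < 262144? NO
The largest n with C(n, 5) < 262144 is n = 33 (where E[X] = 29667/32768 ≈ 0.9054). Hence R_4(5) > 33, i.e. R_4(5) ≥ 34.

Largest n = 33; hence R_4(5) > 33.


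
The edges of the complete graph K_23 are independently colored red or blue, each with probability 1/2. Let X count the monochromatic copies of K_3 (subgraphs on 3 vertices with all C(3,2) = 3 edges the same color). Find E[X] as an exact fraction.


Let X = Σ_S X_S over the C(23, 3) = 1771 subsets S of size 3, where X_S = 1 if the K_3 on S is monochromatic.
For a fixed S, the K_3 on S has C(3, 2) = 3 edges. P[all 3 edges red] = (1/2)^3, and likewise for blue, so P[monochromatic] = 2·(1/2)^3 = 2^{1 − 3} = 1/4.
Summing: E[X] = C(23, 3) · 2^{1 − 3} = 1771 · 1/4 = 1771/4.
Numerically: E[X] ≈ 442.750.

E[X] = C(23,3)·2^(1−C(3,2)) = 1771/4 ≈ 442.750.


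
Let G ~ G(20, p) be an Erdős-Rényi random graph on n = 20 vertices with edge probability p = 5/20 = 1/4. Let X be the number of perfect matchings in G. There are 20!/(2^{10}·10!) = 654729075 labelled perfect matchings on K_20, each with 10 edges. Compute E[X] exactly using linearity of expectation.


K_20 has 20!/(2^{10}·10!) = 654729075 labelled perfect matchings.
For each such perfect matching H, let X_H = 1 if all 10 edges of H are present in G. Then P[X_H = 1] = p^{10} = (1/4)^{10} = 1/1048576.
By linearity of expectation: E[X] = Σ_H E[X_H] = 654729075 · p^{10} = 654729075 · 1/1048576 = 654729075/1048576.
Numerically: E[X] ≈ 624.4.

E[X] = 654729075 · (1/4)^{10} = 654729075/1048576 ≈ 624.4.


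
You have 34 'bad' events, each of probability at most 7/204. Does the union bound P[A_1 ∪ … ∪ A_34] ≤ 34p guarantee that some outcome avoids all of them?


Union bound: P[∪_{i=1}^{34} A_i] ≤ Σ_i P[A_i] ≤ 34·p = 34·(7/204) = 7/6.
Numerically: 7/6 ≈ 1.166667.
Is 7/6 < 1? NO.
Since the bound 7/6 is ≥ 1, the union bound is uninformative here; it does NOT by itself certify existence.

34·p = 7/6 ≈ 1.166667; existence NOT certified by the union bound.


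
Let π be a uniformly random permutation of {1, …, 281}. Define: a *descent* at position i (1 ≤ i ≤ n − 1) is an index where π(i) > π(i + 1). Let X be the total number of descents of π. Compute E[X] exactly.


Write X = Σ X_I over i = 1, …, 280, with X_I the indicator of one descent.
There are 280 indicators.
For each fixed i, the pair (π(i), π(i+1)) is a uniformly random ordered pair of distinct values from {1, …, 281}; by symmetry P[π(i) > π(i+1)] = 1/2.
By linearity: E[X] = 280 · (1/2) = (281 − 1) · (1/2) = 140 ≈ 140.000000.

E[X] = 140 = 140.000000.


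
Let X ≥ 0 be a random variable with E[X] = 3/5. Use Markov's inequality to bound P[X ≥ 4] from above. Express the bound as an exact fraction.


μ = E[X] = 3/5, a = 4.
Markov: P[X ≥ 4] ≤ μ/a = (3/5)/4 = 3/20.
Numerically: ≈ 0.15000.
(Since a = 4 > μ = 0.60000, the bound 3/20 is < 1 and informative.)

P[X ≥ 4] ≤ 3/20 ≈ 0.15000.


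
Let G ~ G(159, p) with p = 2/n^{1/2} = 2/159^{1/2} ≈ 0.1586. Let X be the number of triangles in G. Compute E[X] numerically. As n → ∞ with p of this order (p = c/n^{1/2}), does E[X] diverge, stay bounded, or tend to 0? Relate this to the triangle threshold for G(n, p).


Number of potential triangles: C(159, 3) = 657359.
Each occurs with probability p³ ≈ (0.1586)³ ≈ 3.990197e-03.
By linearity: E[X] = C(159, 3)·p³ ≈ 657359 · 3.990197e-03 ≈ 2622.9917.
Since α = 1/2 < 1, p = c/n^{1/2} ≫ 1/n is above the triangle threshold p ~ 1/n. Asymptotically E[X] ~ (c³/6)·n^{3(1−α)} = (2³/6)·n^{1.5} → ∞; triangles are abundant w.h.p.

E[X] ≈ 2622.9917; in regime p = Θ(1/n^{1/2}) E[X] diverges (above the triangle threshold p ~ 1/n).


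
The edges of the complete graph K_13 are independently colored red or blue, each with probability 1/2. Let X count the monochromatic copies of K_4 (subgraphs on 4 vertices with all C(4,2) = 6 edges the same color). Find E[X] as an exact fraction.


Let X = Σ_S X_S over the C(13, 4) = 715 subsets S of size 4, where X_S = 1 if the K_4 on S is monochromatic.
For a fixed S, the K_4 on S has C(4, 2) = 6 edges. P[all 6 edges red] = (1/2)^6, and likewise for blue, so P[monochromatic] = 2·(1/2)^6 = 2^{1 − 6} = 1/32.
Summing: E[X] = C(13, 4) · 2^{1 − 6} = 715 · 1/32 = 715/32.
Numerically: E[X] ≈ 22.3438.

E[X] = C(13,4)·2^(1−C(4,2)) = 715/32 ≈ 22.3438.


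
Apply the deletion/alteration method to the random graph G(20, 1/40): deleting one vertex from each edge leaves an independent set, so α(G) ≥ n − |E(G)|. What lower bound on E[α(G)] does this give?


E[|E(G)|] = C(20, 2)·p = 190 · (1/40) = 19/4.
E[α(G)] ≥ n − E[|E(G)|] = 20 − 19/4 = 61/4.
Numerically: ≈ 15.250.
(This is only a lower bound; the true E[α(G)] may be larger.)

E[α(G)] ≥ 61/4 ≈ 15.250.


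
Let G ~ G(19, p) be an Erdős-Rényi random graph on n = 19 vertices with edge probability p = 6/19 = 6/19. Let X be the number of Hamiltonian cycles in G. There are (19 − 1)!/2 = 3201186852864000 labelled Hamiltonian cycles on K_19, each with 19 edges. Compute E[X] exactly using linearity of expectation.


K_19 has (19 − 1)!/2 = 3201186852864000 labelled Hamiltonian cycles.
For each such Hamiltonian cycle H, let X_H = 1 if all 19 edges of H are present in G. Then P[X_H = 1] = p^{19} = (6/19)^{19} = 609359740010496/1978419655660313589123979.
By linearity of expectation: E[X] = Σ_H E[X_H] = 3201186852864000 · p^{19} = 3201186852864000 · 609359740010496/1978419655660313589123979 = 1950674388386224952567660544000/1978419655660313589123979.
Numerically: E[X] ≈ 9.8598e+05.

E[X] = 3201186852864000 · (6/19)^{19} = 1950674388386224952567660544000/1978419655660313589123979 ≈ 9.8598e+05.


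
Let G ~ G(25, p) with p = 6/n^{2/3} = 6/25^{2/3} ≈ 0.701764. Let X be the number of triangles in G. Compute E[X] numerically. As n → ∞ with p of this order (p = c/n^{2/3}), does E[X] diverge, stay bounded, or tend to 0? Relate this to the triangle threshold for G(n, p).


Number of potential triangles: C(25, 3) = 2300.
Each occurs with probability p³ ≈ (0.701764)³ ≈ 3.45600000e-01.
By linearity: E[X] = C(25, 3)·p³ ≈ 2300 · 3.45600000e-01 ≈ 794.880000.
Since α = 2/3 < 1, p = c/n^{2/3} ≫ 1/n is above the triangle threshold p ~ 1/n. Asymptotically E[X] ~ (c³/6)·n^{3(1−α)} = (6³/6)·n^{1} → ∞; triangles are abundant w.h.p.

E[X] ≈ 794.880000; in regime p = Θ(1/n^{2/3}) E[X] diverges (above the triangle threshold p ~ 1/n).


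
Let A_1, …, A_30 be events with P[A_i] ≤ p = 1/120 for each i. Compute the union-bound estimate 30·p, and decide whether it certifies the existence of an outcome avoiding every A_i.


Union bound: P[∪_{i=1}^{30} A_i] ≤ Σ_i P[A_i] ≤ 30·p = 30·(1/120) = 1/4.
Numerically: 1/4 ≈ 0.25000.
Is 1/4 < 1? YES.
Since P[∪ A_i] ≤ 1/4 < 1, the complement has P[∩ A_i^c] ≥ 1 − 1/4 = 3/4 > 0, so some outcome avoids every A_i.

30·p = 1/4 ≈ 0.25000; existence CERTIFIED by the union bound.


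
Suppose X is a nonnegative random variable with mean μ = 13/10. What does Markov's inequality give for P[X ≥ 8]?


μ = E[X] = 13/10, a = 8.
Markov: P[X ≥ 8] ≤ μ/a = (13/10)/8 = 13/80.
Numerically: ≈ 0.1625.
(Since a = 8 > μ = 1.3000, the bound 13/80 is < 1 and informative.)

P[X ≥ 8] ≤ 13/80 ≈ 0.1625.


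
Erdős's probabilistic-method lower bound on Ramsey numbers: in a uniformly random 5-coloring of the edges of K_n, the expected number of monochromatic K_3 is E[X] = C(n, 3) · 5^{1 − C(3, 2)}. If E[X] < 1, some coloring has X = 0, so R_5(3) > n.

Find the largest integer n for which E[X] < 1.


We need C(n, 3) · 5^{1 − 3} < 1, i.e. C(n, 3) < 5^{3 − 1} = 25.
Check values of n near the boundary:
  n = 3: C(3, 3) = 1; 1 < 25? YES
  n = 4: C(4, 3) = 4; 4 < 25? YES
  n = 5: C(5, 3) = 10; 10 < 25? YES
  n = 6: C(6, 3) = 20; 20 < 25? YES
  n = 7: C(7, 3) = 35; 35 < 25? NO
  n = 8: C(8, 3) = 56; 56 < 25? NO
  n = 9: C(9, 3) = 84; 84 < 25? NO
The largest n with C(n, 3) < 25 is n = 6 (where E[X] = 4/5 ≈ 0.800000). Hence R_5(3) > 6, i.e. R_5(3) ≥ 7.

Largest n = 6; hence R_5(3) > 6.


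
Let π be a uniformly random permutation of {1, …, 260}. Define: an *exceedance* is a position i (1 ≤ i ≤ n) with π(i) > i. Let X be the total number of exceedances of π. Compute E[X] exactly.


Write X = Σ_{i=1}^{260} X_i, where X_i = 1_{π(i) > i}.
For each fixed i, π(i) is uniform over {1, …, 260} (marginal of a uniform permutation), so P[π(i) > i] = (n − i)/n. Summing: Σ_{i=1}^{260} (n − i)/n = (0 + 1 + … + 259)/260 = 260(260 − 1)/(2·260) = (260 − 1)/2.
Hence E[X] = Σ_{i=1}^{260} (260 − i)/260 = 259/2 ≈ 129.500.

E[X] = 259/2 = 129.500.


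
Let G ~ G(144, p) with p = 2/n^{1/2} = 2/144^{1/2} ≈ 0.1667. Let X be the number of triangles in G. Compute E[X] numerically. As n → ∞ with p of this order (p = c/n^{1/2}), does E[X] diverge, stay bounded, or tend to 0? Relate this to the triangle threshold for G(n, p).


Number of potential triangles: C(144, 3) = 487344.
Each occurs with probability p³ ≈ (0.1667)³ ≈ 4.629630e-03.
By linearity: E[X] = C(144, 3)·p³ ≈ 487344 · 4.629630e-03 ≈ 2256.2222.
Since α = 1/2 < 1, p = c/n^{1/2} ≫ 1/n is above the triangle threshold p ~ 1/n. Asymptotically E[X] ~ (c³/6)·n^{3(1−α)} = (2³/6)·n^{1.5} → ∞; triangles are abundant w.h.p.

E[X] ≈ 2256.2222; in regime p = Θ(1/n^{1/2}) E[X] diverges (above the triangle threshold p ~ 1/n).


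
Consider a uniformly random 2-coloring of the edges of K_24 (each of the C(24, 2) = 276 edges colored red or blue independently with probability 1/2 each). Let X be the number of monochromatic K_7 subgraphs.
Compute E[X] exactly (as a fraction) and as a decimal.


Let X = Σ_S X_S over the C(24, 7) = 346104 subsets S of size 7, where X_S = 1 if the K_7 on S is monochromatic.
For a fixed S, the K_7 on S has C(7, 2) = 21 edges. P[all 21 edges red] = (1/2)^21, and likewise for blue, so P[monochromatic] = 2·(1/2)^21 = 2^{1 − 21} = 1/1048576.
By linearity of expectation: E[X] = C(24, 7) · 2^{1 − 21} = 346104 · 1/1048576 = 43263/131072.
Numerically: E[X] ≈ 0.33007.

E[X] = C(24,7)·2^(1−C(7,2)) = 43263/131072 ≈ 0.33007.


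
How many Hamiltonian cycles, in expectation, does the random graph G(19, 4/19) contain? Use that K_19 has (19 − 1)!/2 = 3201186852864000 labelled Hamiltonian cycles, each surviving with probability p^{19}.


K_19 has (19 − 1)!/2 = 3201186852864000 labelled Hamiltonian cycles.
For each such Hamiltonian cycle H, let X_H = 1 if all 19 edges of H are present in G. Then P[X_H = 1] = p^{19} = (4/19)^{19} = 274877906944/1978419655660313589123979.
By linearity of expectation: E[X] = Σ_H E[X_H] = 3201186852864000 · p^{19} = 3201186852864000 · 274877906944/1978419655660313589123979 = 879935541851906811887616000/1978419655660313589123979.
Numerically: E[X] ≈ 445.

E[X] = 3201186852864000 · (4/19)^{19} = 879935541851906811887616000/1978419655660313589123979 ≈ 445.


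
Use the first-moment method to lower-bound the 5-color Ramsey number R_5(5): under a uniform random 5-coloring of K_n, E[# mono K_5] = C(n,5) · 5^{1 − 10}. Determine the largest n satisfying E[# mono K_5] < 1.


We need C(n, 5) · 5^{1 − 10} < 1, i.e. C(n, 5) < 5^{10 − 1} = 1953125.
Check values of n near the boundary:
  n = 48: C(48, 5) = 1712304; 1712304 < 1953125? YES
  n = 49: C(49, 5) = 1906884; 1906884 < 1953125? YES
  n = 50: C(50, 5) = 2118760; 2118760 < 1953125? NO
The largest n with C(n, 5) < 1953125 is n = 49 (where E[X] = 1906884/1953125 ≈ 0.976). Hence R_5(5) > 49, i.e. R_5(5) ≥ 50.

Largest n = 49; hence R_5(5) > 49.


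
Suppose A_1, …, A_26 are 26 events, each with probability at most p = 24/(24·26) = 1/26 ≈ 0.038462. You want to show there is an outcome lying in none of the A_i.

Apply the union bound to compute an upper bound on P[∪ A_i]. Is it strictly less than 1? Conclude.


Union bound: P[∪_{i=1}^{26} A_i] ≤ Σ_i P[A_i] ≤ 26·p = 26·(1/26) = 1.
Numerically: 1 ≈ 1.000000.
Is 1 < 1? NO.
Since the bound 1 is ≥ 1, the union bound is uninformative here; it does NOT by itself certify existence.

26·p = 1 ≈ 1.000000; existence NOT certified by the union bound.


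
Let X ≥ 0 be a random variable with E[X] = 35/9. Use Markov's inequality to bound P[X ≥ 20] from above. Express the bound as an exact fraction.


μ = E[X] = 35/9, a = 20.
Markov: P[X ≥ 20] ≤ μ/a = (35/9)/20 = 7/36.
Numerically: ≈ 0.194444.
(Since a = 20 > μ = 3.888889, the bound 7/36 is < 1 and informative.)

P[X ≥ 20] ≤ 7/36 ≈ 0.194444.


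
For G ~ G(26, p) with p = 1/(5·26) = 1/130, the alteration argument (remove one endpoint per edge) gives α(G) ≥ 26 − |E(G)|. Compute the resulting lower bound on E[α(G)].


E[|E(G)|] = C(26, 2)·p = 325 · (1/130) = 5/2.
E[α(G)] ≥ n − E[|E(G)|] = 26 − 5/2 = 47/2.
Numerically: ≈ 23.5000.
(This is only a lower bound; the true E[α(G)] may be larger.)

E[α(G)] ≥ 47/2 ≈ 23.5000.


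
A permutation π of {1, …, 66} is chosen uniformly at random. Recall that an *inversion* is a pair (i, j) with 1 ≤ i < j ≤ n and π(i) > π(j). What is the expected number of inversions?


Write X = Σ X_I over the C(66, 2) = 2145 pairs i < j, with X_I the indicator of one inversion.
There are 2145 indicators.
For each fixed pair i < j, the values π(i) and π(j) are two distinct elements of {1, …, 66} in uniformly random order; by symmetry P[π(i) > π(j)] = 1/2.
By linearity: E[X] = 2145 · (1/2) = C(66, 2) · (1/2) = 2145/2 = 2145/2 ≈ 1072.5000.

E[X] = 2145/2 = 1072.5000.


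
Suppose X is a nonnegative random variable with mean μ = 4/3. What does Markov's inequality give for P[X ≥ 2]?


μ = E[X] = 4/3, a = 2.
Markov: P[X ≥ 2] ≤ μ/a = (4/3)/2 = 2/3.
Numerically: ≈ 0.66667.
(Since a = 2 > μ = 1.33333, the bound 2/3 is < 1 and informative.)

P[X ≥ 2] ≤ 2/3 ≈ 0.66667.


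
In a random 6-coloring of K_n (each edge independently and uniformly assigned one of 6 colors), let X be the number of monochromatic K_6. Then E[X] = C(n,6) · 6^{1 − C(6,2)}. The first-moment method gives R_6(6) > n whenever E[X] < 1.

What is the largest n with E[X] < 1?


We need C(n, 6) · 6^{1 − 15} < 1, i.e. C(n, 6) < 6^{15 − 1} = 78364164096.
Check values of n near the boundary:
  n = 194: C(194, 6) = 68482017072; 68482017072 < 78364164096? YES
  n = 195: C(195, 6) = 70656049360; 70656049360 < 78364164096? YES
  n = 196: C(196, 6) = 72887293024; 72887293024 < 78364164096? YES
  n = 197: C(197, 6) = 75176946208; 75176946208 < 78364164096? YES
  n = 198: C(198, 6) = 77526225777; 77526225777 < 78364164096? YES
  n = 199: C(199, 6) = 79936367511; 79936367511 < 78364164096? NO
  n = 200: C(200, 6) = 82408626300; 82408626300 < 78364164096? NO
The largest n with C(n, 6) < 78364164096 is n = 198 (where E[X] = 25842075259/26121388032 ≈ 0.98931). Hence R_6(6) > 198, i.e. R_6(6) ≥ 199.

Largest n = 198; hence R_6(6) > 198.


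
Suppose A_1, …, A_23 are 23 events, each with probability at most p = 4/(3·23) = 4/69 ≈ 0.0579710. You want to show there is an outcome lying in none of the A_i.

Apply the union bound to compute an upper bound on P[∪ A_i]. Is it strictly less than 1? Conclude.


Union bound: P[∪_{i=1}^{23} A_i] ≤ Σ_i P[A_i] ≤ 23·p = 23·(4/69) = 4/3.
Numerically: 4/3 ≈ 1.3333333.
Is 4/3 < 1? NO.
Since the bound 4/3 is ≥ 1, the union bound is uninformative here; it does NOT by itself certify existence.

23·p = 4/3 ≈ 1.3333333; existence NOT certified by the union bound.


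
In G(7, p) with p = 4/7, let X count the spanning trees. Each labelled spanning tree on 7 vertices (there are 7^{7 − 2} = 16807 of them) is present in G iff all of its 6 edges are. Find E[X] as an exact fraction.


K_7 has 7^{7 − 2} = 16807 labelled spanning trees.
For each such spanning tree H, let X_H = 1 if all 6 edges of H are present in G. Then P[X_H = 1] = p^{6} = (4/7)^{6} = 4096/117649.
By linearity of expectation: E[X] = Σ_H E[X_H] = 16807 · p^{6} = 16807 · 4096/117649 = 4096/7.
Numerically: E[X] ≈ 585.14.

E[X] = 16807 · (4/7)^{6} = 4096/7 ≈ 585.14.


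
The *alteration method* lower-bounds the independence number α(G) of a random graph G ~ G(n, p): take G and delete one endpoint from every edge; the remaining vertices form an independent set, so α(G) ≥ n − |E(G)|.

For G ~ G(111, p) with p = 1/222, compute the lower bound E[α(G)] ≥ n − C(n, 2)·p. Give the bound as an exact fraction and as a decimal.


E[|E(G)|] = C(111, 2)·p = 6105 · (1/222) = 55/2.
E[α(G)] ≥ n − E[|E(G)|] = 111 − 55/2 = 167/2.
Numerically: ≈ 83.50000.
(This is only a lower bound; the true E[α(G)] may be larger.)

E[α(G)] ≥ 167/2 ≈ 83.50000.


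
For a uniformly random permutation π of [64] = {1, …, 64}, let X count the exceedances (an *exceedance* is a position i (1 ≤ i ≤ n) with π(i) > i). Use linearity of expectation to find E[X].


Write X = Σ_{i=1}^{64} X_i, where X_i = 1_{π(i) > i}.
For each fixed i, π(i) is uniform over {1, …, 64} (marginal of a uniform permutation), so P[π(i) > i] = (n − i)/n. Summing: Σ_{i=1}^{64} (n − i)/n = (0 + 1 + … + 63)/64 = 64(64 − 1)/(2·64) = (64 − 1)/2.
Hence E[X] = Σ_{i=1}^{64} (64 − i)/64 = 63/2 ≈ 31.500.

E[X] = 63/2 = 31.500.


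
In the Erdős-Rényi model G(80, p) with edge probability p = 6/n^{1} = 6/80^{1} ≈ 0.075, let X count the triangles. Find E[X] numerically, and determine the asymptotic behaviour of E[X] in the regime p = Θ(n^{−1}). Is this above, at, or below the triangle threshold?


Number of potential triangles: C(80, 3) = 82160.
Each occurs with probability p³ ≈ (0.075)³ ≈ 4.218750e-04.
By linearity: E[X] = C(80, 3)·p³ ≈ 82160 · 4.218750e-04 ≈ 34.6612.
Here α = 1, so p = 6/n is exactly at the triangle threshold p ~ 1/n. Asymptotically E[X] → c³/6 = 6³/6 = 36 ≈ 36.0000, a bounded constant. In this regime the triangle count is asymptotically Poisson(c³/6).

E[X] ≈ 34.6612; in regime p = Θ(1/n^{1}) E[X] stays bounded (at the triangle threshold p ~ 1/n).


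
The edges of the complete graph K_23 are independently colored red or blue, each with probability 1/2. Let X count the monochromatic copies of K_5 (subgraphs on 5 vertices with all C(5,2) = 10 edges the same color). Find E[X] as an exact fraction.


Let X = Σ_S X_S over the C(23, 5) = 33649 subsets S of size 5, where X_S = 1 if the K_5 on S is monochromatic.
For a fixed S, the K_5 on S has C(5, 2) = 10 edges. P[all 10 edges red] = (1/2)^10, and likewise for blue, so P[monochromatic] = 2·(1/2)^10 = 2^{1 − 10} = 1/512.
By linearity: E[X] = C(23, 5) · 2^{1 − 10} = 33649 · 1/512 = 33649/512.
Numerically: E[X] ≈ 65.721.

E[X] = C(23,5)·2^(1−C(5,2)) = 33649/512 ≈ 65.721.


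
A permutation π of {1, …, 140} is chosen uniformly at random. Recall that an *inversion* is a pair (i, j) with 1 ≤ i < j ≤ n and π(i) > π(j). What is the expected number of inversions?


Write X = Σ X_I over the C(140, 2) = 9730 pairs i < j, with X_I the indicator of one inversion.
There are 9730 indicators.
For each fixed pair i < j, the values π(i) and π(j) are two distinct elements of {1, …, 140} in uniformly random order; by symmetry P[π(i) > π(j)] = 1/2.
By linearity: E[X] = 9730 · (1/2) = C(140, 2) · (1/2) = 9730/2 = 4865 ≈ 4865.000000.

E[X] = 4865 = 4865.000000.


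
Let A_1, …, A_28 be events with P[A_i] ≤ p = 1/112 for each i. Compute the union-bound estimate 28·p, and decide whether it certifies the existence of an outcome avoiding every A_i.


Union bound: P[∪_{i=1}^{28} A_i] ≤ Σ_i P[A_i] ≤ 28·p = 28·(1/112) = 1/4.
Numerically: 1/4 ≈ 0.250000.
Is 1/4 < 1? YES.
Since P[∪ A_i] ≤ 1/4 < 1, the complement has P[∩ A_i^c] ≥ 1 − 1/4 = 3/4 > 0, so some outcome avoids every A_i.

28·p = 1/4 ≈ 0.250000; existence CERTIFIED by the union bound.


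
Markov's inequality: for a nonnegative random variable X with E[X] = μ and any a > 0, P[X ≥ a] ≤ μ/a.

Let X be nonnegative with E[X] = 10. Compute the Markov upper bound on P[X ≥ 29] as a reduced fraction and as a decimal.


μ = E[X] = 10, a = 29.
Markov: P[X ≥ 29] ≤ μ/a = (10)/29 = 10/29.
Numerically: ≈ 0.345.
(Since a = 29 > μ = 10.000, the bound 10/29 is < 1 and informative.)

P[X ≥ 29] ≤ 10/29 ≈ 0.345.


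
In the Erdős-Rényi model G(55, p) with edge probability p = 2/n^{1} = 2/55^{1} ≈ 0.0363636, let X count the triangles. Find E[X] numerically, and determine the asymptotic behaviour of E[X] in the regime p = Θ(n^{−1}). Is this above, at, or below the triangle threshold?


Number of potential triangles: C(55, 3) = 26235.
Each occurs with probability p³ ≈ (0.0363636)³ ≈ 4.80841473e-05.
By linearity: E[X] = C(55, 3)·p³ ≈ 26235 · 4.80841473e-05 ≈ 1.261488.
Here α = 1, so p = 2/n is exactly at the triangle threshold p ~ 1/n. Asymptotically E[X] → c³/6 = 2³/6 = 4/3 ≈ 1.333333, a bounded constant. In this regime the triangle count is asymptotically Poisson(c³/6).

E[X] ≈ 1.261488; in regime p = Θ(1/n^{1}) E[X] stays bounded (at the triangle threshold p ~ 1/n).


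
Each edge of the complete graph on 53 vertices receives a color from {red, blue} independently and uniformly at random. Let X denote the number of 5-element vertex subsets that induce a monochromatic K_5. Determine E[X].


Let X = Σ_S X_S over the C(53, 5) = 2869685 subsets S of size 5, where X_S = 1 if the K_5 on S is monochromatic.
For a fixed S, the K_5 on S has C(5, 2) = 10 edges. P[all 10 edges red] = (1/2)^10, and likewise for blue, so P[monochromatic] = 2·(1/2)^10 = 2^{1 − 10} = 1/512.
Summing: E[X] = C(53, 5) · 2^{1 − 10} = 2869685 · 1/512 = 2869685/512.
Numerically: E[X] ≈ 5604.854.

E[X] = C(53,5)·2^(1−C(5,2)) = 2869685/512 ≈ 5604.854.


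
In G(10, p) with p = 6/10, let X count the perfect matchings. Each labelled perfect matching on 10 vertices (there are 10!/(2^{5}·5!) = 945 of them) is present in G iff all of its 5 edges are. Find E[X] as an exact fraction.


K_10 has 10!/(2^{5}·5!) = 945 labelled perfect matchings.
For each such perfect matching H, let X_H = 1 if all 5 edges of H are present in G. Then P[X_H = 1] = p^{5} = (3/5)^{5} = 243/3125.
By linearity: E[X] = Σ_H E[X_H] = 945 · p^{5} = 945 · 243/3125 = 45927/625.
Numerically: E[X] ≈ 73.483.

E[X] = 945 · (3/5)^{5} = 45927/625 ≈ 73.483.


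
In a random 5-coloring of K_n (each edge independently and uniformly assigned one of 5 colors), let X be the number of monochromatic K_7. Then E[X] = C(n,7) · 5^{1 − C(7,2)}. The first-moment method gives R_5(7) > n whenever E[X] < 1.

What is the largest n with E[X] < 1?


We need C(n, 7) · 5^{1 − 21} < 1, i.e. C(n, 7) < 5^{21 − 1} = 95367431640625.
Check values of n near the boundary:
  n = 332: C(332, 7) = 82772214646616; 82772214646616 < 95367431640625? YES
  n = 333: C(333, 7) = 84549532139028; 84549532139028 < 95367431640625? YES
  n = 334: C(334, 7) = 86359460961576; 86359460961576 < 95367431640625? YES
  n = 335: C(335, 7) = 88202498238195; 88202498238195 < 95367431640625? YES
  n = 336: C(336, 7) = 90079147136880; 90079147136880 < 95367431640625? YES
  n = 337: C(337, 7) = 91989916924632; 91989916924632 < 95367431640625? YES
  n = 338: C(338, 7) = 93935323022736; 93935323022736 < 95367431640625? YES
  n = 339: C(339, 7) = 95915887062372; 95915887062372 < 95367431640625? NO
The largest n with C(n, 7) < 95367431640625 is n = 338 (where E[X] = 93935323022736/95367431640625 ≈ 0.985). Hence R_5(7) > 338, i.e. R_5(7) ≥ 339.

Largest n = 338; hence R_5(7) > 338.


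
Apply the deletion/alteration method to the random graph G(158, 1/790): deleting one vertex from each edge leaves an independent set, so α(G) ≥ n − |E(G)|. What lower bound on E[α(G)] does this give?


E[|E(G)|] = C(158, 2)·p = 12403 · (1/790) = 157/10.
E[α(G)] ≥ n − E[|E(G)|] = 158 − 157/10 = 1423/10.
Numerically: ≈ 142.300000.
(This is only a lower bound; the true E[α(G)] may be larger.)

E[α(G)] ≥ 1423/10 ≈ 142.300000.


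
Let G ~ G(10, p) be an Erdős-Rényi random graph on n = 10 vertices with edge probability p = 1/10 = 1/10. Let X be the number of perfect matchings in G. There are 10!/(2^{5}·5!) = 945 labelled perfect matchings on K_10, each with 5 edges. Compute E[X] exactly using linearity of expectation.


K_10 has 10!/(2^{5}·5!) = 945 labelled perfect matchings.
For each such perfect matching H, let X_H = 1 if all 5 edges of H are present in G. Then P[X_H = 1] = p^{5} = (1/10)^{5} = 1/100000.
Summing the indicators: E[X] = Σ_H E[X_H] = 945 · p^{5} = 945 · 1/100000 = 189/20000.
Numerically: E[X] ≈ 0.00945.

E[X] = 945 · (1/10)^{5} = 189/20000 ≈ 0.00945.


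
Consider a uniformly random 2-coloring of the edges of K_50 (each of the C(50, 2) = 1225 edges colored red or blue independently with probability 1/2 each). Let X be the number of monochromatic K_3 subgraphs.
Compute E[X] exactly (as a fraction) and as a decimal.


Let X = Σ_S X_S over the C(50, 3) = 19600 subsets S of size 3, where X_S = 1 if the K_3 on S is monochromatic.
For a fixed S, the K_3 on S has C(3, 2) = 3 edges. P[all 3 edges red] = (1/2)^3, and likewise for blue, so P[monochromatic] = 2·(1/2)^3 = 2^{1 − 3} = 1/4.
By linearity: E[X] = C(50, 3) · 2^{1 − 3} = 19600 · 1/4 = 4900.
Numerically: E[X] ≈ 4900.000000.

E[X] = C(50,3)·2^(1−C(3,2)) = 4900 ≈ 4900.000000.


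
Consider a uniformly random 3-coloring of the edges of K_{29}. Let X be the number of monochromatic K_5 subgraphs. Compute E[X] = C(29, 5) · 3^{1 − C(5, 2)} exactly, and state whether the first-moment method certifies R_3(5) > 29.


E[X] = C(29, 5) · 3^{1 − 10} = 118755 · 3^{−9} = 118755/19683.
As a reduced fraction: E[X] = 13195/2187 ≈ 6.03338.
Is E[X] < 1? NO.
Since E[X] ≥ 1, the first-moment bound is inconclusive at n = 29; it does NOT by itself certify R_3(5) > 29.

E[X] = 13195/2187 ≈ 6.03338; E[X] ≥ 1; first-moment method inconclusive here.


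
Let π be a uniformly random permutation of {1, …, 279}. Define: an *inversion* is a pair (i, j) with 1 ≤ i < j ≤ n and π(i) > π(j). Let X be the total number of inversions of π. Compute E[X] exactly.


Write X = Σ X_I over the C(279, 2) = 38781 pairs i < j, with X_I the indicator of one inversion.
There are 38781 indicators.
For each fixed pair i < j, the values π(i) and π(j) are two distinct elements of {1, …, 279} in uniformly random order; by symmetry P[π(i) > π(j)] = 1/2.
By linearity: E[X] = 38781 · (1/2) = C(279, 2) · (1/2) = 38781/2 = 38781/2 ≈ 19390.500.

E[X] = 38781/2 = 19390.500.


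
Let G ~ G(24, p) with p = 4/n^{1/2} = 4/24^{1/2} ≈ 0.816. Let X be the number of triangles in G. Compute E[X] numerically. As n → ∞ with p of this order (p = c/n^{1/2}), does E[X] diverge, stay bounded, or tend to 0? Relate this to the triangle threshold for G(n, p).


Number of potential triangles: C(24, 3) = 2024.
Each occurs with probability p³ ≈ (0.816)³ ≈ 5.44331e-01.
By linearity: E[X] = C(24, 3)·p³ ≈ 2024 · 5.44331e-01 ≈ 1101.726.
Since α = 1/2 < 1, p = c/n^{1/2} ≫ 1/n is above the triangle threshold p ~ 1/n. Asymptotically E[X] ~ (c³/6)·n^{3(1−α)} = (4³/6)·n^{1.5} → ∞; triangles are abundant w.h.p.

E[X] ≈ 1101.726; in regime p = Θ(1/n^{1/2}) E[X] diverges (above the triangle threshold p ~ 1/n).


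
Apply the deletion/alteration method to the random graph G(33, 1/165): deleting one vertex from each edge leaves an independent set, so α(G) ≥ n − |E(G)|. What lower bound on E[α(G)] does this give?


E[|E(G)|] = C(33, 2)·p = 528 · (1/165) = 16/5.
E[α(G)] ≥ n − E[|E(G)|] = 33 − 16/5 = 149/5.
Numerically: ≈ 29.800000.
(This is only a lower bound; the true E[α(G)] may be larger.)

E[α(G)] ≥ 149/5 ≈ 29.800000.


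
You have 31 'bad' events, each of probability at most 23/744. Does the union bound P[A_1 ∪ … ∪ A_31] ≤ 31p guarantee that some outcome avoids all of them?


Union bound: P[∪_{i=1}^{31} A_i] ≤ Σ_i P[A_i] ≤ 31·p = 31·(23/744) = 23/24.
Numerically: 23/24 ≈ 0.9583.
Is 23/24 < 1? YES.
Since P[∪ A_i] ≤ 23/24 < 1, the complement has P[∩ A_i^c] ≥ 1 − 23/24 = 1/24 > 0, so some outcome avoids every A_i.

31·p = 23/24 ≈ 0.9583; existence CERTIFIED by the union bound.


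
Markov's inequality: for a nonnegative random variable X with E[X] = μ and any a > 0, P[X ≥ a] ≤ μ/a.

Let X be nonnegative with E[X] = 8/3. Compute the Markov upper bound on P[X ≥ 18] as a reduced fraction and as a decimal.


μ = E[X] = 8/3, a = 18.
Markov: P[X ≥ 18] ≤ μ/a = (8/3)/18 = 4/27.
Numerically: ≈ 0.1481.
(Since a = 18 > μ = 2.6667, the bound 4/27 is < 1 and informative.)

P[X ≥ 18] ≤ 4/27 ≈ 0.1481.


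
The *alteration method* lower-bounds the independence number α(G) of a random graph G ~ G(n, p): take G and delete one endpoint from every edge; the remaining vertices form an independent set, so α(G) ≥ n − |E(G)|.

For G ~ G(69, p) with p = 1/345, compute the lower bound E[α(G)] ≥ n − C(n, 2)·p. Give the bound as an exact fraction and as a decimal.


E[|E(G)|] = C(69, 2)·p = 2346 · (1/345) = 34/5.
E[α(G)] ≥ n − E[|E(G)|] = 69 − 34/5 = 311/5.
Numerically: ≈ 62.200.
(This is only a lower bound; the true E[α(G)] may be larger.)

E[α(G)] ≥ 311/5 ≈ 62.200.


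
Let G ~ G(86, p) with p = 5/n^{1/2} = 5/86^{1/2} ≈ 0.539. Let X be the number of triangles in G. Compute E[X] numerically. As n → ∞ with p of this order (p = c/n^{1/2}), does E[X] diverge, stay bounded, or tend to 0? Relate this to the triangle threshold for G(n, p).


Number of potential triangles: C(86, 3) = 102340.
Each occurs with probability p³ ≈ (0.539)³ ≈ 1.56734e-01.
By linearity: E[X] = C(86, 3)·p³ ≈ 102340 · 1.56734e-01 ≈ 16040.125.
Since α = 1/2 < 1, p = c/n^{1/2} ≫ 1/n is above the triangle threshold p ~ 1/n. Asymptotically E[X] ~ (c³/6)·n^{3(1−α)} = (5³/6)·n^{1.5} → ∞; triangles are abundant w.h.p.

E[X] ≈ 16040.125; in regime p = Θ(1/n^{1/2}) E[X] diverges (above the triangle threshold p ~ 1/n).


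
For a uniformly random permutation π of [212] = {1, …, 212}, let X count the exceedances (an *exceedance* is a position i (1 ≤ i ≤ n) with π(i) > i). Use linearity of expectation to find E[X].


Write X = Σ_{i=1}^{212} X_i, where X_i = 1_{π(i) > i}.
For each fixed i, π(i) is uniform over {1, …, 212} (marginal of a uniform permutation), so P[π(i) > i] = (n − i)/n. Summing: Σ_{i=1}^{212} (n − i)/n = (0 + 1 + … + 211)/212 = 212(212 − 1)/(2·212) = (212 − 1)/2.
Hence E[X] = Σ_{i=1}^{212} (212 − i)/212 = 211/2 ≈ 105.500000.

E[X] = 211/2 = 105.500000.


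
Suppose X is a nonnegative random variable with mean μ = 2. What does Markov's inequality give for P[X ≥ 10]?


μ = E[X] = 2, a = 10.
Markov: P[X ≥ 10] ≤ μ/a = (2)/10 = 1/5.
Numerically: ≈ 0.200.
(Since a = 10 > μ = 2.000, the bound 1/5 is < 1 and informative.)

P[X ≥ 10] ≤ 1/5 ≈ 0.200.


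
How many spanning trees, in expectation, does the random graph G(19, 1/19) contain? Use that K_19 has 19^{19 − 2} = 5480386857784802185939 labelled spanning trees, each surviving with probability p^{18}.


K_19 has 19^{19 − 2} = 5480386857784802185939 labelled spanning trees.
For each such spanning tree H, let X_H = 1 if all 18 edges of H are present in G. Then P[X_H = 1] = p^{18} = (1/19)^{18} = 1/104127350297911241532841.
Summing the indicators: E[X] = Σ_H E[X_H] = 5480386857784802185939 · p^{18} = 5480386857784802185939 · 1/104127350297911241532841 = 1/19.
Numerically: E[X] ≈ 0.052632.

E[X] = 5480386857784802185939 · (1/19)^{18} = 1/19 ≈ 0.052632.


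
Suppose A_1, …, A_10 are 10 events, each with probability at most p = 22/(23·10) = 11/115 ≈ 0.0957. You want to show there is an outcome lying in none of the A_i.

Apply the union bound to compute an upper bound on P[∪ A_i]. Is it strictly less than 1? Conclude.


Union bound: P[∪_{i=1}^{10} A_i] ≤ Σ_i P[A_i] ≤ 10·p = 10·(11/115) = 22/23.
Numerically: 22/23 ≈ 0.9565.
Is 22/23 < 1? YES.
Since P[∪ A_i] ≤ 22/23 < 1, the complement has P[∩ A_i^c] ≥ 1 − 22/23 = 1/23 > 0, so some outcome avoids every A_i.

10·p = 22/23 ≈ 0.9565; existence CERTIFIED by the union bound.


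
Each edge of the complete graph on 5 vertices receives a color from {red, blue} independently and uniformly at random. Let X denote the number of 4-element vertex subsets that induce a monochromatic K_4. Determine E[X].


Let X = Σ_S X_S over the C(5, 4) = 5 subsets S of size 4, where X_S = 1 if the K_4 on S is monochromatic.
For a fixed S, the K_4 on S has C(4, 2) = 6 edges. P[all 6 edges red] = (1/2)^6, and likewise for blue, so P[monochromatic] = 2·(1/2)^6 = 2^{1 − 6} = 1/32.
By linearity: E[X] = C(5, 4) · 2^{1 − 6} = 5 · 1/32 = 5/32.
Numerically: E[X] ≈ 0.156.

E[X] = C(5,4)·2^(1−C(4,2)) = 5/32 ≈ 0.156.


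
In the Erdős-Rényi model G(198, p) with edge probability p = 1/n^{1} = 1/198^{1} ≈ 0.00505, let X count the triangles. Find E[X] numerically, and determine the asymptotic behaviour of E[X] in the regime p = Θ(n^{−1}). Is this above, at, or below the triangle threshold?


Number of potential triangles: C(198, 3) = 1274196.
Each occurs with probability p³ ≈ (0.00505)³ ≈ 1.28826e-07.
By linearity: E[X] = C(198, 3)·p³ ≈ 1274196 · 1.28826e-07 ≈ 0.164.
Here α = 1, so p = 1/n is exactly at the triangle threshold p ~ 1/n. Asymptotically E[X] → c³/6 = 1³/6 = 1/6 ≈ 0.167, a bounded constant. In this regime the triangle count is asymptotically Poisson(c³/6).

E[X] ≈ 0.164; in regime p = Θ(1/n^{1}) E[X] stays bounded (at the triangle threshold p ~ 1/n).


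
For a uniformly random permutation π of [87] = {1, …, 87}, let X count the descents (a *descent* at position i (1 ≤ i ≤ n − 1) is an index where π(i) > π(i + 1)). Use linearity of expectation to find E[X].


Write X = Σ X_I over i = 1, …, 86, with X_I the indicator of one descent.
There are 86 indicators.
For each fixed i, the pair (π(i), π(i+1)) is a uniformly random ordered pair of distinct values from {1, …, 87}; by symmetry P[π(i) > π(i+1)] = 1/2.
By linearity: E[X] = 86 · (1/2) = (87 − 1) · (1/2) = 43 ≈ 43.00000.

E[X] = 43 = 43.00000.


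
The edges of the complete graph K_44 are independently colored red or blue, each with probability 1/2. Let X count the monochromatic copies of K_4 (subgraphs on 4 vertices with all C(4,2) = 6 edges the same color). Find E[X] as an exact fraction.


Let X = Σ_S X_S over the C(44, 4) = 135751 subsets S of size 4, where X_S = 1 if the K_4 on S is monochromatic.
For a fixed S, the K_4 on S has C(4, 2) = 6 edges. P[all 6 edges red] = (1/2)^6, and likewise for blue, so P[monochromatic] = 2·(1/2)^6 = 2^{1 − 6} = 1/32.
By linearity of expectation: E[X] = C(44, 4) · 2^{1 − 6} = 135751 · 1/32 = 135751/32.
Numerically: E[X] ≈ 4242.2188.

E[X] = C(44,4)·2^(1−C(4,2)) = 135751/32 ≈ 4242.2188.


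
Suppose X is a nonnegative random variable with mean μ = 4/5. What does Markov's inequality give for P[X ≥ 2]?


μ = E[X] = 4/5, a = 2.
Markov: P[X ≥ 2] ≤ μ/a = (4/5)/2 = 2/5.
Numerically: ≈ 0.400.
(Since a = 2 > μ = 0.800, the bound 2/5 is < 1 and informative.)

P[X ≥ 2] ≤ 2/5 ≈ 0.400.


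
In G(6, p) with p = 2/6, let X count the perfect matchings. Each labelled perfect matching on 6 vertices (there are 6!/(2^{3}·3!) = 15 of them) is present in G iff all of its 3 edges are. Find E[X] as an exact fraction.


K_6 has 6!/(2^{3}·3!) = 15 labelled perfect matchings.
For each such perfect matching H, let X_H = 1 if all 3 edges of H are present in G. Then P[X_H = 1] = p^{3} = (1/3)^{3} = 1/27.
By linearity of expectation: E[X] = Σ_H E[X_H] = 15 · p^{3} = 15 · 1/27 = 5/9.
Numerically: E[X] ≈ 0.555556.

E[X] = 15 · (1/3)^{3} = 5/9 ≈ 0.555556.


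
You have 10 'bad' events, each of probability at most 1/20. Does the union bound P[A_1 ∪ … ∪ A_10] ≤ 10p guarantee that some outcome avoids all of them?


Union bound: P[∪_{i=1}^{10} A_i] ≤ Σ_i P[A_i] ≤ 10·p = 10·(1/20) = 1/2.
Numerically: 1/2 ≈ 0.5000000.
Is 1/2 < 1? YES.
Since P[∪ A_i] ≤ 1/2 < 1, the complement has P[∩ A_i^c] ≥ 1 − 1/2 = 1/2 > 0, so some outcome avoids every A_i.

10·p = 1/2 ≈ 0.5000000; existence CERTIFIED by the union bound.


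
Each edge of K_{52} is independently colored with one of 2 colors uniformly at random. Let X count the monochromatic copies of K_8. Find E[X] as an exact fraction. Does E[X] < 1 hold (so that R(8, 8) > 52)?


E[X] = C(52, 8) · 2^{1 − 28} = 752538150 · 2^{−27} = 752538150/134217728.
As a reduced fraction: E[X] = 376269075/67108864 ≈ 5.60685.
Is E[X] < 1? NO.
Since E[X] ≥ 1, the first-moment bound is inconclusive at n = 52; it does NOT by itself certify R(8, 8) > 52.

E[X] = 376269075/67108864 ≈ 5.60685; E[X] ≥ 1; first-moment method inconclusive here.


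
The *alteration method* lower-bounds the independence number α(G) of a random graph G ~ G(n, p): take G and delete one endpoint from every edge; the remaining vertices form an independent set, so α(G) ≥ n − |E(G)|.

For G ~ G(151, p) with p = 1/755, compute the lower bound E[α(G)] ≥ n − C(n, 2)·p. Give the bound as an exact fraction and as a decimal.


E[|E(G)|] = C(151, 2)·p = 11325 · (1/755) = 15.
E[α(G)] ≥ n − E[|E(G)|] = 151 − 15 = 136.
Numerically: ≈ 136.000.
(This is only a lower bound; the true E[α(G)] may be larger.)

E[α(G)] ≥ 136 ≈ 136.000.
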